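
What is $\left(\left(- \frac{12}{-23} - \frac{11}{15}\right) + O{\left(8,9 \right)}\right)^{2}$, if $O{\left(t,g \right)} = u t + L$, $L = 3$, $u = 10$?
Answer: $\frac{815787844}{119025} \approx 6853.9$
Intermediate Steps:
$O{\left(t,g \right)} = 3 + 10 t$ ($O{\left(t,g \right)} = 10 t + 3 = 3 + 10 t$)
$\left(\left(- \frac{12}{-23} - \frac{11}{15}\right) + O{\left(8,9 \right)}\right)^{2} = \left(\left(- \frac{12}{-23} - \frac{11}{15}\right) + \left(3 + 10 \cdot 8\right)\right)^{2} = \left(\left(\left(-12\right) \left(- \frac{1}{23}\right) - \frac{11}{15}\right) + \left(3 + 80\right)\right)^{2} = \left(\left(\frac{12}{23} - \frac{11}{15}\right) + 83\right)^{2} = \left(- \frac{73}{345} + 83\right)^{2} = \left(\frac{28562}{345}\right)^{2} = \frac{815787844}{119025}$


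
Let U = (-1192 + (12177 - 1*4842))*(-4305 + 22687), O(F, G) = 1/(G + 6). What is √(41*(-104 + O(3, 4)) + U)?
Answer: 3*√1254626290/10 ≈ 10626.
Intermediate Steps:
O(F, G) = 1/(6 + G)
U = 112920626 (U = (-1192 + (12177 - 4842))*18382 = (-1192 + 7335)*18382 = 6143*18382 = 112920626)
√(41*(-104 + O(3, 4)) + U) = √(41*(-104 + 1/(6 + 4)) + 112920626) = √(41*(-104 + 1/10) + 112920626) = √(41*(-104 + ⅒) + 112920626) = √(41*(-1039/10) + 112920626) = √(-42599/10 + 112920626) = √(1129163661/10) = 3*√1254626290/10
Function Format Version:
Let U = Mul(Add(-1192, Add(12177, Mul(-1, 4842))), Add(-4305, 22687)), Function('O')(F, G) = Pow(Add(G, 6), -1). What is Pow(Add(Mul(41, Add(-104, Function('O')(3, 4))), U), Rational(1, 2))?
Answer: Mul(Rational(3, 10), Pow(1254626290, Rational(1, 2))) ≈ 10626.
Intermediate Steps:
Function('O')(F, G) = Pow(Add(6, G), -1)
U = 112920626 (U = Mul(Add(-1192, Add(12177, -4842)), 18382) = Mul(Add(-1192, 7335), 18382) = Mul(6143, 18382) = 112920626)
Pow(Add(Mul(41, Add(-104, Function('O')(3, 4))), U), Rational(1, 2)) = Pow(Add(Mul(41, Add(-104, Pow(Add(6, 4), -1))), 112920626), Rational(1, 2)) = Pow(Add(Mul(41, Add(-104, Pow(10, -1))), 112920626), Rational(1, 2)) = Pow(Add(Mul(41, Add(-104, Rational(1, 10))), 112920626), Rational(1, 2)) = Pow(Add(Mul(41, Rational(-1039, 10)), 112920626), Rational(1, 2)) = Pow(Add(Rational(-42599, 10), 112920626), Rational(1, 2)) = Pow(Rational(1129163661, 10), Rational(1, 2)) = Mul(Rational(3, 10), Pow(1254626290, Rational(1, 2)))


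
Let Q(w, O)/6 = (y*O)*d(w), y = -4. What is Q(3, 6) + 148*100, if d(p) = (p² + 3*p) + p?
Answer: 11776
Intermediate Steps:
d(p) = p² + 4*p
Q(w, O) = -24*O*w*(4 + w) (Q(w, O) = 6*((-4*O)*(w*(4 + w))) = 6*(-4*O*w*(4 + w)) = -24*O*w*(4 + w))
Q(3, 6) + 148*100 = -24*6*3*(4 + 3) + 148*100 = -24*6*3*7 + 14800 = -3024 + 14800 = 11776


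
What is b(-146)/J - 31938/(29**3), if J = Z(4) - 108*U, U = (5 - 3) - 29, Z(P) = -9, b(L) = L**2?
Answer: 427032158/70898823 ≈ 6.0231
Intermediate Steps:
U = -27 (U = 2 - 29 = -27)
J = 2907 (J = -9 - 108*(-27) = -9 + 2916 = 2907)
b(-146)/J - 31938/(29**3) = (-146)**2/2907 - 31938/(29**3) = 21316*(1/2907) - 31938/24389 = 21316/2907 - 31938*1/24389 = 21316/2907 - 31938/24389 = 427032158/70898823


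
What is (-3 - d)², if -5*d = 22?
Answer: 49/25 ≈ 1.9600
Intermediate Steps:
d = -22/5 (d = -⅕*22 = -22/5 ≈ -4.4000)
(-3 - d)² = (-3 - 1*(-22/5))² = (-3 + 22/5)² = (7/5)² = 49/25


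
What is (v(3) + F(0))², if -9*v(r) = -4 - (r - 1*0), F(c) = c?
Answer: 49/81 ≈ 0.60494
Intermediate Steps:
v(r) = 4/9 + r/9 (v(r) = -(-4 - (r - 1*0))/9 = -(-4 - (r + 0))/9 = -(-4 - r)/9 = 4/9 + r/9)
(v(3) + F(0))² = ((4/9 + (⅑)*3) + 0)² = ((4/9 + ⅓) + 0)² = (7/9 + 0)² = (7/9)² = 49/81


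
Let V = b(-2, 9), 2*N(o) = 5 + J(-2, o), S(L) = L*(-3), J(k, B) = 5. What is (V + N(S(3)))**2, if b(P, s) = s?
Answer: 196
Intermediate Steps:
S(L) = -3*L
N(o) = 5 (N(o) = (5 + 5)/2 = (1/2)*10 = 5)
V = 9
(V + N(S(3)))**2 = (9 + 5)**2 = 14**2 = 196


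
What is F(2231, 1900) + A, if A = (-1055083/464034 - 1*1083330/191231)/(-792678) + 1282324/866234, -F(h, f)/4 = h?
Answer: -271830163846383082986356371/30465627941541889306404 ≈ -8922.5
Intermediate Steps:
F(h, f) = -4*h
A = 45099903936737183992925/30465627941541889306404 (A = (-1055083*1/464034 - 1083330*1/191231)*(-1/792678) + 1282324*(1/866234) = (-1055083/464034 - 1083330/191231)*(-1/792678) + 641162/433117 = -704466530393/88737685854*(-1/792678) + 641162/433117 = 704466530393/70340411347377012 + 641162/433117 = 45099903936737183992925/30465627941541889306404 ≈ 1.4804)
F(2231, 1900) + A = -4*2231 + 45099903936737183992925/30465627941541889306404 = -8924 + 45099903936737183992925/30465627941541889306404 = -271830163846383082986356371/30465627941541889306404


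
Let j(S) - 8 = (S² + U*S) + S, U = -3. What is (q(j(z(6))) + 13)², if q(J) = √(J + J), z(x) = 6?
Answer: 441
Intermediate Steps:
j(S) = 8 + S² - 2*S (j(S) = 8 + ((S² - 3*S) + S) = 8 + (S² - 2*S) = 8 + S² - 2*S)
q(J) = √2*√J (q(J) = √(2*J) = √2*√J)
(q(j(z(6))) + 13)² = (√2*√(8 + 6² - 2*6) + 13)² = (√2*√(8 + 36 - 12) + 13)² = (√2*√32 + 13)² = (√2*(4*√2) + 13)² = (8 + 13)² = 21² = 441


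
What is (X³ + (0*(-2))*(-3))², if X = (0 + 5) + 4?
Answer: 531441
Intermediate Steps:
X = 9 (X = 5 + 4 = 9)
(X³ + (0*(-2))*(-3))² = (9³ + (0*(-2))*(-3))² = (729 + 0*(-3))² = (729 + 0)² = 729² = 531441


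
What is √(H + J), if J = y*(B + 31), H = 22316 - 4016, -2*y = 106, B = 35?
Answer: √14802 ≈ 121.66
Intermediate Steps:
y = -53 (y = -½*106 = -53)
H = 18300
J = -3498 (J = -53*(35 + 31) = -53*66 = -3498)
√(H + J) = √(18300 - 3498) = √14802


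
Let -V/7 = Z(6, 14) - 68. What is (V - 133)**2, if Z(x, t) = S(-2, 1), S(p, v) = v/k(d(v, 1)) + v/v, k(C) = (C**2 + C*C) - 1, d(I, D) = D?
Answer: 108241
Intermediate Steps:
k(C) = -1 + 2*C**2 (k(C) = (C**2 + C**2) - 1 = 2*C**2 - 1 = -1 + 2*C**2)
S(p, v) = 1 + v (S(p, v) = v/(-1 + 2*1**2) + v/v = v/(-1 + 2*1) + 1 = v/(-1 + 2) + 1 = v/1 + 1 = v*1 + 1 = v + 1 = 1 + v)
Z(x, t) = 2 (Z(x, t) = 1 + 1 = 2)
V = 462 (V = -7*(2 - 68) = -7*(-66) = 462)
(V - 133)**2 = (462 - 133)**2 = 329**2 = 108241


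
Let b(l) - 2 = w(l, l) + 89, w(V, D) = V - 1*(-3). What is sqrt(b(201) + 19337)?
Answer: 4*sqrt(1227) ≈ 140.11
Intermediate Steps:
w(V, D) = 3 + V (w(V, D) = V + 3 = 3 + V)
b(l) = 94 + l (b(l) = 2 + ((3 + l) + 89) = 2 + (92 + l) = 94 + l)
sqrt(b(201) + 19337) = sqrt((94 + 201) + 19337) = sqrt(295 + 19337) = sqrt(19632) = 4*sqrt(1227)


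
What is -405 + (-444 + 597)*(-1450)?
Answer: -222255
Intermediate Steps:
-405 + (-444 + 597)*(-1450) = -405 + 153*(-1450) = -405 - 221850 = -222255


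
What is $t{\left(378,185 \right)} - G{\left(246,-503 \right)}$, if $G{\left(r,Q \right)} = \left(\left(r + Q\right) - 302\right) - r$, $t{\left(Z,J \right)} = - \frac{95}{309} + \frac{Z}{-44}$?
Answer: $\frac{5411899}{6798} \approx 796.1$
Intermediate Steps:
$t{\left(Z,J \right)} = - \frac{95}{309} - \frac{Z}{44}$ ($t{\left(Z,J \right)} = \left(-95\right) \frac{1}{309} + Z \left(- \frac{1}{44}\right) = - \frac{95}{309} - \frac{Z}{44}$)
$G{\left(r,Q \right)} = -302 + Q$ ($G{\left(r,Q \right)} = \left(\left(Q + r\right) - 302\right) - r = \left(-302 + Q + r\right) - r = -302 + Q$)
$t{\left(378,185 \right)} - G{\left(246,-503 \right)} = \left(- \frac{95}{309} - \frac{189}{22}\right) - \left(-302 - 503\right) = \left(- \frac{95}{309} - \frac{189}{22}\right) - -805 = - \frac{60491}{6798} + 805 = \frac{5411899}{6798}$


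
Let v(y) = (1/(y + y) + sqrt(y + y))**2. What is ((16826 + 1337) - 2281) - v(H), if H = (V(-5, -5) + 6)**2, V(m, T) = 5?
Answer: 915940959/58564 - sqrt(2)/11 ≈ 15640.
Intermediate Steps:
H = 121 (H = (5 + 6)**2 = 11**2 = 121)
v(y) = (1/(2*y) + sqrt(2)*sqrt(y))**2 (v(y) = (1/(2*y) + sqrt(2*y))**2 = (1/(2*y) + sqrt(2)*sqrt(y))**2)
((16826 + 1337) - 2281) - v(H) = ((16826 + 1337) - 2281) - (1 + 2*sqrt(2)*121**(3/2))**2/(4*121**2) = (18163 - 2281) - (1 + 2*sqrt(2)*1331)**2/(4*14641) = 15882 - (1 + 2662*sqrt(2))**2/(4*14641) = 15882 - (1 + 2662*sqrt(2))**2/58564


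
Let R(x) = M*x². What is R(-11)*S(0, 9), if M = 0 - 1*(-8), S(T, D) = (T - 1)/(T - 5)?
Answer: 968/5 ≈ 193.60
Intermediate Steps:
S(T, D) = (-1 + T)/(-5 + T)
M = 8 (M = 0 + 8 = 8)
R(x) = 8*x²
R(-11)*S(0, 9) = (8*(-11)²)*((-1 + 0)/(-5 + 0)) = (8*121)*(-1/(-5)) = 968*(-⅕*(-1)) = 968*(⅕) = 968/5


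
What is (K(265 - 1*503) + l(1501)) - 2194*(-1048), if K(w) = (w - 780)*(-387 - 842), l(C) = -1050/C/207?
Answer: 367714898596/103569 ≈ 3.5504e+6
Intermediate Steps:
l(C) = -350/(69*C) (l(C) = -1050/C*(1/207) = -350/(69*C))
K(w) = 958620 - 1229*w (K(w) = (-780 + w)*(-1229) = 958620 - 1229*w)
(K(265 - 1*503) + l(1501)) - 2194*(-1048) = ((958620 - 1229*(265 - 1*503)) - 350/69/1501) - 2194*(-1048) = ((958620 - 1229*(265 - 503)) - 350/69*1/1501) + 2299312 = ((958620 - 1229*(-238)) - 350/103569) + 2299312 = ((958620 + 292502) - 350/103569) + 2299312 = (1251122 - 350/103569) + 2299312 = 129577454068/103569 + 2299312 = 367714898596/103569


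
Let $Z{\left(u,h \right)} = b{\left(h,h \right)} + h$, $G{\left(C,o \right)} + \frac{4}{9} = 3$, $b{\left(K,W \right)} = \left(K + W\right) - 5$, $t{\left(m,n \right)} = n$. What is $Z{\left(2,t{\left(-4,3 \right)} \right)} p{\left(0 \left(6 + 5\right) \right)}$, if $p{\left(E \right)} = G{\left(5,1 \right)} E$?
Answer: $0$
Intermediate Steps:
$b{\left(K,W \right)} = -5 + K + W$
$G{\left(C,o \right)} = \frac{23}{9}$ ($G{\left(C,o \right)} = - \frac{4}{9} + 3 = \frac{23}{9}$)
$Z{\left(u,h \right)} = -5 + 3 h$ ($Z{\left(u,h \right)} = \left(-5 + h + h\right) + h = \left(-5 + 2 h\right) + h = -5 + 3 h$)
$p{\left(E \right)} = \frac{23 E}{9}$
$Z{\left(2,t{\left(-4,3 \right)} \right)} p{\left(0 \left(6 + 5\right) \right)} = \left(-5 + 3 \cdot 3\right) \frac{23 \cdot 0 \left(6 + 5\right)}{9} = \left(-5 + 9\right) \frac{23 \cdot 0 \cdot 11}{9} = 4 \cdot \frac{23}{9} \cdot 0 = 4 \cdot 0 = 0$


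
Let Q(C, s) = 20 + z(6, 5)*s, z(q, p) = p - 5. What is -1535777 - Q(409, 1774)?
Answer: -1535797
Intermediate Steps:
z(q, p) = -5 + p
Q(C, s) = 20 (Q(C, s) = 20 + (-5 + 5)*s = 20 + 0*s = 20 + 0 = 20)
-1535777 - Q(409, 1774) = -1535777 - 1*20 = -1535777 - 20 = -1535797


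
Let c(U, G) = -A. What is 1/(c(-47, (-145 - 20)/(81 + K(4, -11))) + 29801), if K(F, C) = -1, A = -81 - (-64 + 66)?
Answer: 1/29884 ≈ 3.3463e-5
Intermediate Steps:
A = -83 (A = -81 - 1*2 = -81 - 2 = -83)
c(U, G) = 83 (c(U, G) = -1*(-83) = 83)
1/(c(-47, (-145 - 20)/(81 + K(4, -11))) + 29801) = 1/(83 + 29801) = 1/29884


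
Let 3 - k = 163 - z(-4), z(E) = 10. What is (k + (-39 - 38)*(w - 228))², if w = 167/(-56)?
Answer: 19904977225/64 ≈ 3.1102e+8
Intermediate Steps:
w = -167/56 (w = 167*(-1/56) = -167/56 ≈ -2.9821)
k = -150 (k = 3 - (163 - 1*10) = 3 - (163 - 10) = 3 - 1*153 = 3 - 153 = -150)
(k + (-39 - 38)*(w - 228))² = (-150 + (-39 - 38)*(-167/56 - 228))² = (-150 - 77*(-12935/56))² = (-150 + 142285/8)² = (141085/8)² = 19904977225/64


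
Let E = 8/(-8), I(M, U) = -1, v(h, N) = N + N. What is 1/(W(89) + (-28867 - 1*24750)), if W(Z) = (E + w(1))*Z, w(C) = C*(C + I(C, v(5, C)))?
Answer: -1/53706 ≈ -1.8620e-5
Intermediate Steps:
v(h, N) = 2*N
E = -1 (E = 8*(-1/8) = -1)
w(C) = C*(-1 + C) (w(C) = C*(C - 1) = C*(-1 + C))
W(Z) = -Z (W(Z) = (-1 + 1*(-1 + 1))*Z = (-1 + 1*0)*Z = (-1 + 0)*Z = -Z)
1/(W(89) + (-28867 - 1*24750)) = 1/(-1*89 + (-28867 - 1*24750)) = 1/(-89 + (-28867 - 24750)) = 1/(-89 - 53617) = 1/(-53706) = -1/53706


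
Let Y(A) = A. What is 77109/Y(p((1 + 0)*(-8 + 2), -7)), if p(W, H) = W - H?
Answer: 77109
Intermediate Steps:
77109/Y(p((1 + 0)*(-8 + 2), -7)) = 77109/((1 + 0)*(-8 + 2) - 1*(-7)) = 77109/(1*(-6) + 7) = 77109/(-6 + 7) = 77109/1 = 77109*1 = 77109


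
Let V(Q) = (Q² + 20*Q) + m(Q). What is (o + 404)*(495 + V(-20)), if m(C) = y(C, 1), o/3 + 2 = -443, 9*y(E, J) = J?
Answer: -4148536/9 ≈ -4.6095e+5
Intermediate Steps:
y(E, J) = J/9
o = -1335 (o = -6 + 3*(-443) = -6 - 1329 = -1335)
m(C) = ⅑ (m(C) = (⅑)*1 = ⅑)
V(Q) = ⅑ + Q² + 20*Q (V(Q) = (Q² + 20*Q) + ⅑ = ⅑ + Q² + 20*Q)
(o + 404)*(495 + V(-20)) = (-1335 + 404)*(495 + (⅑ + (-20)² + 20*(-20))) = -931*(495 + (⅑ + 400 - 400)) = -931*(495 + ⅑) = -931*4456/9 = -4148536/9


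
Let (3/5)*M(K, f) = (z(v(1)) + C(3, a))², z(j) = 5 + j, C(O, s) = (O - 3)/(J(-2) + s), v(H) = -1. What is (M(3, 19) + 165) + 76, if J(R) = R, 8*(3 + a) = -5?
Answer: 803/3 ≈ 267.67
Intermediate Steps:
a = -29/8 (a = -3 + (⅛)*(-5) = -3 - 5/8 = -29/8 ≈ -3.6250)
C(O, s) = (-3 + O)/(-2 + s) (C(O, s) = (O - 3)/(-2 + s) = (-3 + O)/(-2 + s))
M(K, f) = 80/3 (M(K, f) = 5*((5 - 1) + (-3 + 3)/(-2 - 29/8))²/3 = 5*(4 + 0/(-45/8))²/3 = 5*(4 - 8/45*0)²/3 = 5*(4 + 0)²/3 = (5/3)*4² = (5/3)*16 = 80/3)
(M(3, 19) + 165) + 76 = (80/3 + 165) + 76 = 575/3 + 76 = 803/3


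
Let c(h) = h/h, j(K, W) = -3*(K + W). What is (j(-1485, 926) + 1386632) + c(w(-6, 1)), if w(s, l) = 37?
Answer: 1388310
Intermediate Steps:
j(K, W) = -3*K - 3*W
c(h) = 1
(j(-1485, 926) + 1386632) + c(w(-6, 1)) = ((-3*(-1485) - 3*926) + 1386632) + 1 = ((4455 - 2778) + 1386632) + 1 = (1677 + 1386632) + 1 = 1388309 + 1 = 1388310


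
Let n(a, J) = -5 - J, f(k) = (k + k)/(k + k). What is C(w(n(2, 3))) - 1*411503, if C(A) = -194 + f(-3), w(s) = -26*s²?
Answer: -411696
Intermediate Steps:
f(k) = 1 (f(k) = (2*k)/((2*k)) = (2*k)*(1/(2*k)) = 1)
C(A) = -193 (C(A) = -194 + 1 = -193)
C(w(n(2, 3))) - 1*411503 = -193 - 1*411503 = -193 - 411503 = -411696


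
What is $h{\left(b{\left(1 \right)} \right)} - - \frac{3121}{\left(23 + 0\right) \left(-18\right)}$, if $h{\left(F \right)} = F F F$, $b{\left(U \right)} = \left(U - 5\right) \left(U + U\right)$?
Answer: $- \frac{215089}{414} \approx -519.54$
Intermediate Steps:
$b{\left(U \right)} = 2 U \left(-5 + U\right)$ ($b{\left(U \right)} = \left(-5 + U\right) 2 U = 2 U \left(-5 + U\right)$)
$h{\left(F \right)} = F^{3}$ ($h{\left(F \right)} = F^{2} F = F^{3}$)
$h{\left(b{\left(1 \right)} \right)} - - \frac{3121}{\left(23 + 0\right) \left(-18\right)} = \left(2 \cdot 1 \left(-5 + 1\right)\right)^{3} - - \frac{3121}{\left(23 + 0\right) \left(-18\right)} = \left(2 \cdot 1 \left(-4\right)\right)^{3} - - \frac{3121}{23 \left(-18\right)} = \left(-8\right)^{3} - - \frac{3121}{-414} = -512 - \left(-3121\right) \left(- \frac{1}{414}\right) = -512 - \frac{3121}{414} = - \frac{215089}{414}$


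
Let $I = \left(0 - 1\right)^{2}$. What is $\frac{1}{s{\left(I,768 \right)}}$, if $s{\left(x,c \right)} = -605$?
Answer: $- \frac{1}{605} \approx -0.0016529$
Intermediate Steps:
$I = 1$ ($I = \left(-1\right)^{2} = 1$)
$\frac{1}{s{\left(I,768 \right)}} = \frac{1}{-605} = - \frac{1}{605}$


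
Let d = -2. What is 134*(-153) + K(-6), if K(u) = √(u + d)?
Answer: -20502 + 2*I*√2 ≈ -20502.0 + 2.8284*I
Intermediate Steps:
K(u) = √(-2 + u) (K(u) = √(u - 2) = √(-2 + u))
134*(-153) + K(-6) = 134*(-153) + √(-2 - 6) = -20502 + √(-8) = -20502 + 2*I*√2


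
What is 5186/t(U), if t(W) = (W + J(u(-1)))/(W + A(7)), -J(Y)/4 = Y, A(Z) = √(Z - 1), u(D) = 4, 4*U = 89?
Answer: 461554/25 + 20744*√6/25 ≈ 20495.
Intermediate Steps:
U = 89/4 (U = (¼)*89 = 89/4 ≈ 22.250)
A(Z) = √(-1 + Z)
J(Y) = -4*Y
t(W) = (-16 + W)/(W + √6) (t(W) = (W - 4*4)/(W + √(-1 + 7)) = (W - 16)/(W + √6) = (-16 + W)/(W + √6))
5186/t(U) = 5186/(((-16 + 89/4)/(89/4 + √6))) = 5186/(((25/4)/(89/4 + √6))) = 5186/((25/(4*(89/4 + √6)))) = 5186*(89/25 + 4*√6/25) = 461554/25 + 20744*√6/25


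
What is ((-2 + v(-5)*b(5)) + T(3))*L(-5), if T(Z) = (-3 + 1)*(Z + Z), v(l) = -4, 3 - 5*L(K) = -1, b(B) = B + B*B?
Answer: -536/5 ≈ -107.20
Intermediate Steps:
b(B) = B + B²
L(K) = ⅘ (L(K) = ⅗ - ⅕*(-1) = ⅗ + ⅕ = ⅘)
T(Z) = -4*Z
((-2 + v(-5)*b(5)) + T(3))*L(-5) = ((-2 - 20*(1 + 5)) - 4*3)*(⅘) = ((-2 - 20*6) - 12)*(⅘) = ((-2 - 4*30) - 12)*(⅘) = ((-2 - 120) - 12)*(⅘) = (-122 - 12)*(⅘) = -134*⅘ = -536/5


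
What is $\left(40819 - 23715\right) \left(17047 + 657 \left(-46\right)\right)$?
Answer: $-225345200$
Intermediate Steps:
$\left(40819 - 23715\right) \left(17047 + 657 \left(-46\right)\right) = 17104 \left(17047 - 30222\right) = 17104 \left(-13175\right) = -225345200$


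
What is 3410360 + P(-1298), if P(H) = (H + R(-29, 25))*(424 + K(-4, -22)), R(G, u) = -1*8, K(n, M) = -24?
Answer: 2887960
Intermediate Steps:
R(G, u) = -8
P(H) = -3200 + 400*H (P(H) = (H - 8)*(424 - 24) = (-8 + H)*400 = -3200 + 400*H)
3410360 + P(-1298) = 3410360 + (-3200 + 400*(-1298)) = 3410360 + (-3200 - 519200) = 3410360 - 522400 = 2887960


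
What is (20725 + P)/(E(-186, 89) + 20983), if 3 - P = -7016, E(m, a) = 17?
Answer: 1156/875 ≈ 1.3211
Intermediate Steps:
P = 7019 (P = 3 - 1*(-7016) = 3 + 7016 = 7019)
(20725 + P)/(E(-186, 89) + 20983) = (20725 + 7019)/(17 + 20983) = 27744/21000 = 27744*(1/21000) = 1156/875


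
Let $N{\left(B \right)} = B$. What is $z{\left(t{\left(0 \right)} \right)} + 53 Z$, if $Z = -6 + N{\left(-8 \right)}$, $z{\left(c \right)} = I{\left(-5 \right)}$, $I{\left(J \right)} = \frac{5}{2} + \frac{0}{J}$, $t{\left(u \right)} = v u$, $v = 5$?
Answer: $- \frac{1479}{2} \approx -739.5$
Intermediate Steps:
$t{\left(u \right)} = 5 u$
$I{\left(J \right)} = \frac{5}{2}$ ($I{\left(J \right)} = 5 \cdot \frac{1}{2} + 0 = \frac{5}{2} + 0 = \frac{5}{2}$)
$z{\left(c \right)} = \frac{5}{2}$
$Z = -14$ ($Z = -6 - 8 = -14$)
$z{\left(t{\left(0 \right)} \right)} + 53 Z = \frac{5}{2} + 53 \left(-14\right) = \frac{5}{2} - 742 = - \frac{1479}{2}$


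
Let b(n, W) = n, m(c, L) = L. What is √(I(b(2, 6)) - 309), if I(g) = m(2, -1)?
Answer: I*√310 ≈ 17.607*I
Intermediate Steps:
I(g) = -1
√(I(b(2, 6)) - 309) = √(-1 - 309) = √(-310) = I*√310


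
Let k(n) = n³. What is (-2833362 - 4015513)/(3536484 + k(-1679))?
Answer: 1369775/945926671 ≈ 0.0014481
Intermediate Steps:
(-2833362 - 4015513)/(3536484 + k(-1679)) = (-2833362 - 4015513)/(3536484 + (-1679)³) = -6848875/(3536484 - 4733169839) = -6848875/(-4729633355) = -6848875*(-1/4729633355) = 1369775/945926671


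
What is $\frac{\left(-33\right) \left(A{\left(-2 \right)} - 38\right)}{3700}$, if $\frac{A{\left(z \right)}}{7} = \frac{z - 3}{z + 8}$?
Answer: $\frac{2893}{7400} \approx 0.39095$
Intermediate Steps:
$A{\left(z \right)} = \frac{7 \left(-3 + z\right)}{8 + z}$ ($A{\left(z \right)} = 7 \frac{z - 3}{z + 8} = 7 \frac{-3 + z}{8 + z} = \frac{7 \left(-3 + z\right)}{8 + z}$)
$\frac{\left(-33\right) \left(A{\left(-2 \right)} - 38\right)}{3700} = \frac{\left(-33\right) \left(\frac{7 \left(-3 - 2\right)}{8 - 2} - 38\right)}{3700} = - 33 \left(7 \cdot \frac{1}{6} \left(-5\right) - 38\right) \frac{1}{3700} = - 33 \left(- \frac{35}{6} - 38\right) \frac{1}{3700} = \left(-33\right) \left(- \frac{263}{6}\right) \frac{1}{3700} = \frac{2893}{2} \cdot \frac{1}{3700} = \frac{2893}{7400}$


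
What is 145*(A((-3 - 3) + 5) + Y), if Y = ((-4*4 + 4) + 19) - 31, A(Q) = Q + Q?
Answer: -3770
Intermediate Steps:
A(Q) = 2*Q
Y = -24 (Y = ((-16 + 4) + 19) - 31 = (-12 + 19) - 31 = 7 - 31 = -24)
145*(A((-3 - 3) + 5) + Y) = 145*(2*((-3 - 3) + 5) - 24) = 145*(2*(-6 + 5) - 24) = 145*(2*(-1) - 24) = 145*(-2 - 24) = 145*(-26) = -3770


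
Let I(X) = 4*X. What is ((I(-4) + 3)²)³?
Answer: 4826809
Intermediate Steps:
((I(-4) + 3)²)³ = ((4*(-4) + 3)²)³ = ((-16 + 3)²)³ = ((-13)²)³ = 169³ = 4826809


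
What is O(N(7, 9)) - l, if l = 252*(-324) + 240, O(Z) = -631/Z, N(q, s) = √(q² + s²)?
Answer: 81408 - 631*√130/130 ≈ 81353.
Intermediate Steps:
l = -81408 (l = -81648 + 240 = -81408)
O(N(7, 9)) - l = -631/√(7² + 9²) - 1*(-81408) = -631/√(49 + 81) + 81408 = -631*√130/130 + 81408 = 81408 - 631*√130/130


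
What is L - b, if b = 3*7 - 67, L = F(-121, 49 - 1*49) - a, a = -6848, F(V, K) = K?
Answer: 6894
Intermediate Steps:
L = 6848 (L = (49 - 1*49) - 1*(-6848) = (49 - 49) + 6848 = 0 + 6848 = 6848)
b = -46 (b = 21 - 67 = -46)
L - b = 6848 - 1*(-46) = 6848 + 46 = 6894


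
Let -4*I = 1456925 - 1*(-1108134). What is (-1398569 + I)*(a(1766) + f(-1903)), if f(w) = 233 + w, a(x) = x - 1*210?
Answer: 465082095/2 ≈ 2.3254e+8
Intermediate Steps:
a(x) = -210 + x (a(x) = x - 210 = -210 + x)
I = -2565059/4 (I = -(1456925 - 1*(-1108134))/4 = -(1456925 + 1108134)/4 = -¼*2565059 = -2565059/4 ≈ -6.4127e+5)
(-1398569 + I)*(a(1766) + f(-1903)) = (-1398569 - 2565059/4)*((-210 + 1766) + (233 - 1903)) = -8159335*(1556 - 1670)/4 = -8159335/4*(-114) = 465082095/2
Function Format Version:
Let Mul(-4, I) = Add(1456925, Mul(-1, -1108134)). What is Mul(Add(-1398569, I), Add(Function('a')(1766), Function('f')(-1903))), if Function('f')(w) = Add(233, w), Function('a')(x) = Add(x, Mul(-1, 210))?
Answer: Rational(465082095, 2) ≈ 2.3254e+8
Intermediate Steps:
Function('a')(x) = Add(-210, x) (Function('a')(x) = Add(x, -210) = Add(-210, x))
I = Rational(-2565059, 4) (I = Mul(Rational(-1, 4), Add(1456925, Mul(-1, -1108134))) = Mul(Rational(-1, 4), Add(1456925, 1108134)) = Mul(Rational(-1, 4), 2565059) = Rational(-2565059, 4) ≈ -6.4127e+5)
Mul(Add(-1398569, I), Add(Function('a')(1766), Function('f')(-1903))) = Mul(Add(-1398569, Rational(-2565059, 4)), Add(Add(-210, 1766), Add(233, -1903))) = Mul(Rational(-8159335, 4), Add(1556, -1670)) = Mul(Rational(-8159335, 4), -114) = Rational(465082095, 2)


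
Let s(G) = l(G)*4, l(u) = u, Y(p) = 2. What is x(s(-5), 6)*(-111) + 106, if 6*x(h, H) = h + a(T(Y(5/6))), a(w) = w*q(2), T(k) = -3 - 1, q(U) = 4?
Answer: 772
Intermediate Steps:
s(G) = 4*G (s(G) = G*4 = 4*G)
T(k) = -4
a(w) = 4*w (a(w) = w*4 = 4*w)
x(h, H) = -8/3 + h/6 (x(h, H) = (h + 4*(-4))/6 = (h - 16)/6 = (-16 + h)/6 = -8/3 + h/6)
x(s(-5), 6)*(-111) + 106 = (-8/3 + (4*(-5))/6)*(-111) + 106 = (-8/3 + (⅙)*(-20))*(-111) + 106 = (-8/3 - 10/3)*(-111) + 106 = -6*(-111) + 106 = 666 + 106 = 772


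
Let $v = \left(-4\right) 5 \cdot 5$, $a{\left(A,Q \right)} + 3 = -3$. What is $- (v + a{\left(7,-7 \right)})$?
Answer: $106$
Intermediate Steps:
$a{\left(A,Q \right)} = -6$ ($a{\left(A,Q \right)} = -3 - 3 = -6$)
$v = -100$ ($v = \left(-20\right) 5 = -100$)
$- (v + a{\left(7,-7 \right)}) = - (-100 - 6) = \left(-1\right) \left(-106\right) = 106$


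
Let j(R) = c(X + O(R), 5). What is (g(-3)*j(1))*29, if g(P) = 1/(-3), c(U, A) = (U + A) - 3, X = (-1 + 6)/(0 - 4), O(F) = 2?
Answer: -319/12 ≈ -26.583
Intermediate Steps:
X = -5/4 (X = 5/(-4) = 5*(-¼) = -5/4 ≈ -1.2500)
c(U, A) = -3 + A + U (c(U, A) = (A + U) - 3 = -3 + A + U)
j(R) = 11/4 (j(R) = -3 + 5 + (-5/4 + 2) = -3 + 5 + ¾ = 11/4)
g(P) = -⅓
(g(-3)*j(1))*29 = -⅓*11/4*29 = -11/12*29 = -319/12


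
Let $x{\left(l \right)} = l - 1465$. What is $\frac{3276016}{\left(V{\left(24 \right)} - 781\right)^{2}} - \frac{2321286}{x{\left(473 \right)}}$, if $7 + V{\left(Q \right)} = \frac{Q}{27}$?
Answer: $\frac{3648514367739}{1555674736} \approx 2345.3$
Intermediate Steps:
$x{\left(l \right)} = -1465 + l$
$V{\left(Q \right)} = -7 + \frac{Q}{27}$
$\frac{3276016}{\left(V{\left(24 \right)} - 781\right)^{2}} - \frac{2321286}{x{\left(473 \right)}} = \frac{3276016}{\left(\left(-7 + \frac{1}{27} \cdot 24\right) - 781\right)^{2}} - \frac{2321286}{-1465 + 473} = \frac{3276016}{\left(\left(-7 + \frac{8}{9}\right) - 781\right)^{2}} - \frac{2321286}{-992} = \frac{3276016}{\left(- \frac{55}{9} - 781\right)^{2}} - - \frac{1160643}{496} = \frac{3276016}{\left(- \frac{7084}{9}\right)^{2}} + \frac{1160643}{496} = \frac{3276016}{\frac{50183056}{81}} + \frac{1160643}{496} = 3276016 \cdot \frac{81}{50183056} + \frac{1160643}{496} = \frac{16584831}{3136441} + \frac{1160643}{496} = \frac{3648514367739}{1555674736}$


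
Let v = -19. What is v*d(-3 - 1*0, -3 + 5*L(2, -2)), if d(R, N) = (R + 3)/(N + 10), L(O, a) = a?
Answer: 0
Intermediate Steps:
d(R, N) = (3 + R)/(10 + N)
v*d(-3 - 1*0, -3 + 5*L(2, -2)) = -19*(3 + (-3 - 1*0))/(10 + (-3 + 5*(-2))) = -19*(3 + (-3 + 0))/(10 + (-3 - 10)) = -19*(3 - 3)/(10 - 13) = -19*0/(-3) = -(-19)*0/3 = -19*0 = 0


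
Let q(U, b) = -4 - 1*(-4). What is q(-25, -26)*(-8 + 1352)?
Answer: 0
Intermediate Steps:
q(U, b) = 0 (q(U, b) = -4 + 4 = 0)
q(-25, -26)*(-8 + 1352) = 0*(-8 + 1352) = 0*1344 = 0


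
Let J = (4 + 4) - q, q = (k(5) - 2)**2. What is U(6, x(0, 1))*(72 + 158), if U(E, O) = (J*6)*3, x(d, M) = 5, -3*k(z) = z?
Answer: -22540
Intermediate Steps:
k(z) = -z/3
q = 121/9 (q = (-1/3*5 - 2)**2 = (-5/3 - 2)**2 = (-11/3)**2 = 121/9 ≈ 13.444)
J = -49/9 (J = (4 + 4) - 1*121/9 = 8 - 121/9 = -49/9 ≈ -5.4444)
U(E, O) = -98 (U(E, O) = -49/9*6*3 = -98/3*3 = -98)
U(6, x(0, 1))*(72 + 158) = -98*(72 + 158) = -98*230 = -22540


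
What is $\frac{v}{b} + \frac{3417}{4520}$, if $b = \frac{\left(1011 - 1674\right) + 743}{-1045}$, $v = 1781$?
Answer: $- \frac{210302551}{9040} \approx -23264.0$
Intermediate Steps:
$b = - \frac{16}{209}$ ($b = \left(-663 + 743\right) \left(- \frac{1}{1045}\right) = 80 \left(- \frac{1}{1045}\right) = - \frac{16}{209} \approx -0.076555$)
$\frac{v}{b} + \frac{3417}{4520} = \frac{1781}{- \frac{16}{209}} + \frac{3417}{4520} = 1781 \left(- \frac{209}{16}\right) + 3417 \cdot \frac{1}{4520} = - \frac{372229}{16} + \frac{3417}{4520} = - \frac{210302551}{9040}$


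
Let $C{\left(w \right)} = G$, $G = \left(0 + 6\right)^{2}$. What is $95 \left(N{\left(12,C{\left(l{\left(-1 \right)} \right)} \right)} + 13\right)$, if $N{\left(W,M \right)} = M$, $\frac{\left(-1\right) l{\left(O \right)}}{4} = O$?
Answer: $4655$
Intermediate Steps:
$l{\left(O \right)} = - 4 O$
$G = 36$ ($G = 6^{2} = 36$)
$C{\left(w \right)} = 36$
$95 \left(N{\left(12,C{\left(l{\left(-1 \right)} \right)} \right)} + 13\right) = 95 \left(36 + 13\right) = 95 \cdot 49 = 4655$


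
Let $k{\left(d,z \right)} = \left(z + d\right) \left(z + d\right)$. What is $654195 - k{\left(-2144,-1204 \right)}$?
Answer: $-10554909$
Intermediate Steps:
$k{\left(d,z \right)} = \left(d + z\right)^{2}$ ($k{\left(d,z \right)} = \left(d + z\right) \left(d + z\right) = \left(d + z\right)^{2}$)
$654195 - k{\left(-2144,-1204 \right)} = 654195 - \left(-2144 - 1204\right)^{2} = 654195 - \left(-3348\right)^{2} = 654195 - 11209104 = -10554909$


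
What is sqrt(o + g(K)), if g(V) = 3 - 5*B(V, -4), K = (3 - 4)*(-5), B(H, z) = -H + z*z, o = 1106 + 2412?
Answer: sqrt(3466) ≈ 58.873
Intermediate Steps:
o = 3518
B(H, z) = z**2 - H (B(H, z) = -H + z**2 = z**2 - H)
K = 5 (K = -1*(-5) = 5)
g(V) = -77 + 5*V (g(V) = 3 - 5*((-4)**2 - V) = 3 - 5*(16 - V) = 3 + (-80 + 5*V) = -77 + 5*V)
sqrt(o + g(K)) = sqrt(3518 + (-77 + 5*5)) = sqrt(3518 + (-77 + 25)) = sqrt(3518 - 52) = sqrt(3466)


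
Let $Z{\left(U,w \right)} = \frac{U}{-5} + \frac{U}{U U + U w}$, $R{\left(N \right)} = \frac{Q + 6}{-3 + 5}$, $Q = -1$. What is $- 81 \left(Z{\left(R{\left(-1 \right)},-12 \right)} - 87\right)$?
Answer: $\frac{269649}{38} \approx 7096.0$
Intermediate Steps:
$R{\left(N \right)} = \frac{5}{2}$ ($R{\left(N \right)} = \frac{-1 + 6}{-3 + 5} = \frac{5}{2}$)
$Z{\left(U,w \right)} = - \frac{U}{5} + \frac{U}{U^{2} + U w}$ ($Z{\left(U,w \right)} = U \left(- \frac{1}{5}\right) + \frac{U}{U^{2} + U w} = - \frac{U}{5} + \frac{U}{U^{2} + U w}$)
$- 81 \left(Z{\left(R{\left(-1 \right)},-12 \right)} - 87\right) = - 81 \left(\frac{5 - \left(\frac{5}{2}\right)^{2} - \frac{5}{2} \left(-12\right)}{5 \left(\frac{5}{2} - 12\right)} - 87\right) = - 81 \left(\frac{5 - \frac{25}{4} + 30}{5 \left(- \frac{19}{2}\right)} - 87\right) = - 81 \left(\frac{1}{5} \left(- \frac{2}{19}\right) \left(5 - \frac{25}{4} + 30\right) - 87\right) = - 81 \left(\frac{1}{5} \left(- \frac{2}{19}\right) \frac{115}{4} - 87\right) = - 81 \left(- \frac{23}{38} - 87\right) = \left(-81\right) \left(- \frac{3329}{38}\right) = \frac{269649}{38}$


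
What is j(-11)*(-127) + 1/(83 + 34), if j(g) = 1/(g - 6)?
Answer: 14876/1989 ≈ 7.4791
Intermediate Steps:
j(g) = 1/(-6 + g)
j(-11)*(-127) + 1/(83 + 34) = -127/(-6 - 11) + 1/(83 + 34) = -127/(-17) + 1/117 = -1/17*(-127) + 1/117 = 127/17 + 1/117 = 14876/1989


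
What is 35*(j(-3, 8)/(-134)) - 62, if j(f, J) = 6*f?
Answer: -3839/67 ≈ -57.299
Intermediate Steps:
35*(j(-3, 8)/(-134)) - 62 = 35*((6*(-3))/(-134)) - 62 = 35*(-18*(-1/134)) - 62 = 35*(9/67) - 62 = 315/67 - 62 = -3839/67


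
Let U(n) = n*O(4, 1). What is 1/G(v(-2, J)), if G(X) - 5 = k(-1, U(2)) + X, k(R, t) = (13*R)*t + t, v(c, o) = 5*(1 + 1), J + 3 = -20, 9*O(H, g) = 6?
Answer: -1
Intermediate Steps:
O(H, g) = 2/3 (O(H, g) = (1/9)*6 = 2/3)
J = -23 (J = -3 - 20 = -23)
v(c, o) = 10 (v(c, o) = 5*2 = 10)
U(n) = 2*n/3 (U(n) = n*(2/3) = 2*n/3)
k(R, t) = t + 13*R*t (k(R, t) = 13*R*t + t = t + 13*R*t)
G(X) = -11 + X (G(X) = 5 + (((2/3)*2)*(1 + 13*(-1)) + X) = 5 + (4*(1 - 13)/3 + X) = 5 + ((4/3)*(-12) + X) = 5 + (-16 + X) = -11 + X)
1/G(v(-2, J)) = 1/(-11 + 10) = 1/(-1) = -1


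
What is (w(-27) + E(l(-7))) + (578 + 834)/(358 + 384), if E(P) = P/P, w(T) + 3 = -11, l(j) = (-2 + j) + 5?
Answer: -4117/371 ≈ -11.097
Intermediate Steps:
l(j) = 3 + j
w(T) = -14 (w(T) = -3 - 11 = -14)
E(P) = 1
(w(-27) + E(l(-7))) + (578 + 834)/(358 + 384) = (-14 + 1) + (578 + 834)/(358 + 384) = -13 + 1412/742 = -13 + 1412*(1/742) = -13 + 706/371 = -4117/371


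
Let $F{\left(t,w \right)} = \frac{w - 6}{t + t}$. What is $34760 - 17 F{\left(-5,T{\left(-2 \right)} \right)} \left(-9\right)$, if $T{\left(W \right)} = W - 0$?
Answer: $\frac{174412}{5} \approx 34882.0$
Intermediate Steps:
$T{\left(W \right)} = W$ ($T{\left(W \right)} = W + 0 = W$)
$F{\left(t,w \right)} = \frac{-6 + w}{2 t}$
$34760 - 17 F{\left(-5,T{\left(-2 \right)} \right)} \left(-9\right) = 34760 - 17 \frac{-6 - 2}{2 \left(-5\right)} \left(-9\right) = 34760 - 17 \cdot \frac{1}{2} \left(- \frac{1}{5}\right) \left(-8\right) \left(-9\right) = 34760 - 17 \cdot \frac{4}{5} \left(-9\right) = 34760 - \frac{68}{5} \left(-9\right) = 34760 - - \frac{612}{5} = 34760 + \frac{612}{5} = \frac{174412}{5}$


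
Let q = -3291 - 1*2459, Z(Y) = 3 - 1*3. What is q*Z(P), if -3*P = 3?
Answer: 0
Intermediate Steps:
P = -1 (P = -⅓*3 = -1)
Z(Y) = 0 (Z(Y) = 3 - 3 = 0)
q = -5750 (q = -3291 - 2459 = -5750)
q*Z(P) = -5750*0 = 0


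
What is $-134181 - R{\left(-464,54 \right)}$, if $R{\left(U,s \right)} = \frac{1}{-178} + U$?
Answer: $- \frac{23801625}{178} \approx -1.3372 \cdot 10^{5}$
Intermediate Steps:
$R{\left(U,s \right)} = - \frac{1}{178} + U$
$-134181 - R{\left(-464,54 \right)} = -134181 - \left(- \frac{1}{178} - 464\right) = -134181 - - \frac{82593}{178} = -134181 + \frac{82593}{178} = - \frac{23801625}{178}$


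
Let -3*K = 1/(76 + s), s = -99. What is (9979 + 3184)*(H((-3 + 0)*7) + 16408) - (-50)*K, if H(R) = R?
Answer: 14883443639/69 ≈ 2.1570e+8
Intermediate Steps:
K = 1/69 (K = -1/(3*(76 - 99)) = -1/3/(-23) = -1/3*(-1/23) = 1/69 ≈ 0.014493)
(9979 + 3184)*(H((-3 + 0)*7) + 16408) - (-50)*K = (9979 + 3184)*((-3 + 0)*7 + 16408) - (-50)/69 = 13163*(-3*7 + 16408) - 1*(-50/69) = 13163*(-21 + 16408) + 50/69 = 13163*16387 + 50/69 = 215702081 + 50/69 = 14883443639/69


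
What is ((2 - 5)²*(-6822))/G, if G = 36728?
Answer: -30699/18364 ≈ -1.6717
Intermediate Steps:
((2 - 5)²*(-6822))/G = ((2 - 5)²*(-6822))/36728 = ((-3)²*(-6822))*(1/36728) = (9*(-6822))*(1/36728) = -61398*1/36728 = -30699/18364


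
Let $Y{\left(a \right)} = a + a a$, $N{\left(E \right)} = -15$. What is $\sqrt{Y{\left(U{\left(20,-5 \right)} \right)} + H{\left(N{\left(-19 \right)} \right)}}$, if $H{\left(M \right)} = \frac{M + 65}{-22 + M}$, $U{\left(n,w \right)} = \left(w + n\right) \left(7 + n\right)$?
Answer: $\frac{2 \sqrt{56275705}}{37} \approx 405.5$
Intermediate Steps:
$U{\left(n,w \right)} = \left(7 + n\right) \left(n + w\right)$ ($U{\left(n,w \right)} = \left(n + w\right) \left(7 + n\right) = \left(7 + n\right) \left(n + w\right)$)
$Y{\left(a \right)} = a + a^{2}$
$H{\left(M \right)} = \frac{65 + M}{-22 + M}$
$\sqrt{Y{\left(U{\left(20,-5 \right)} \right)} + H{\left(N{\left(-19 \right)} \right)}} = \sqrt{\left(20^{2} + 7 \cdot 20 + 7 \left(-5\right) + 20 \left(-5\right)\right) \left(1 + \left(20^{2} + 7 \cdot 20 + 7 \left(-5\right) + 20 \left(-5\right)\right)\right) + \frac{65 - 15}{-22 - 15}} = \sqrt{\left(400 + 140 - 35 - 100\right) \left(1 + \left(400 + 140 - 35 - 100\right)\right) + \frac{1}{-37} \cdot 50} = \sqrt{405 \left(1 + 405\right) - \frac{50}{37}} = \sqrt{405 \cdot 406 - \frac{50}{37}} = \sqrt{164430 - \frac{50}{37}} = \sqrt{\frac{6083860}{37}} = \frac{2 \sqrt{56275705}}{37}$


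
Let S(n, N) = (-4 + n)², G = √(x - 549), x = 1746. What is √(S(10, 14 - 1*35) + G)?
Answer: √(36 + 3*√133) ≈ 8.4022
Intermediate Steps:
G = 3*√133 (G = √(1746 - 549) = √1197 = 3*√133 ≈ 34.598)
√(S(10, 14 - 1*35) + G) = √((-4 + 10)² + 3*√133) = √(6² + 3*√133) = √(36 + 3*√133)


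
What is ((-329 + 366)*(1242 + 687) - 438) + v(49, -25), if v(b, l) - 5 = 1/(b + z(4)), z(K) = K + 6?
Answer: 4185461/59 ≈ 70940.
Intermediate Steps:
z(K) = 6 + K
v(b, l) = 5 + 1/(10 + b) (v(b, l) = 5 + 1/(b + (6 + 4)) = 5 + 1/(b + 10) = 5 + 1/(10 + b))
((-329 + 366)*(1242 + 687) - 438) + v(49, -25) = ((-329 + 366)*(1242 + 687) - 438) + (51 + 5*49)/(10 + 49) = (37*1929 - 438) + (51 + 245)/59 = (71373 - 438) + (1/59)*296 = 70935 + 296/59 = 4185461/59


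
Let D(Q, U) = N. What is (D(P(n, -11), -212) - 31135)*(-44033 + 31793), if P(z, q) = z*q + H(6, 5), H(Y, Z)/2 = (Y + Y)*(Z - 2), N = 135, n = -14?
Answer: 379440000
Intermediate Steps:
H(Y, Z) = 4*Y*(-2 + Z) (H(Y, Z) = 2*((Y + Y)*(Z - 2)) = 2*((2*Y)*(-2 + Z)) = 2*(2*Y*(-2 + Z)) = 4*Y*(-2 + Z))
P(z, q) = 72 + q*z (P(z, q) = z*q + 4*6*(-2 + 5) = q*z + 4*6*3 = q*z + 72 = 72 + q*z)
D(Q, U) = 135
(D(P(n, -11), -212) - 31135)*(-44033 + 31793) = (135 - 31135)*(-44033 + 31793) = -31000*(-12240) = 379440000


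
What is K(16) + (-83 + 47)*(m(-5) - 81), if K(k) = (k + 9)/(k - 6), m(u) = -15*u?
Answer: 437/2 ≈ 218.50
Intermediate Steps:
K(k) = (9 + k)/(-6 + k)
K(16) + (-83 + 47)*(m(-5) - 81) = (9 + 16)/(-6 + 16) + (-83 + 47)*(-15*(-5) - 81) = 25/10 - 36*(75 - 81) = (⅒)*25 - 36*(-6) = 5/2 + 216 = 437/2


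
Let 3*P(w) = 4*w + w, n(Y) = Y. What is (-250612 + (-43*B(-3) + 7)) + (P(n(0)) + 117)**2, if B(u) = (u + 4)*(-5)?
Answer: -236701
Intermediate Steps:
B(u) = -20 - 5*u (B(u) = (4 + u)*(-5) = -20 - 5*u)
P(w) = 5*w/3 (P(w) = (4*w + w)/3 = (5*w)/3 = 5*w/3)
(-250612 + (-43*B(-3) + 7)) + (P(n(0)) + 117)**2 = (-250612 + (-43*(-20 - 5*(-3)) + 7)) + ((5/3)*0 + 117)**2 = (-250612 + (-43*(-20 + 15) + 7)) + (0 + 117)**2 = (-250612 + (-43*(-5) + 7)) + 117**2 = (-250612 + (215 + 7)) + 13689 = (-250612 + 222) + 13689 = -250390 + 13689 = -236701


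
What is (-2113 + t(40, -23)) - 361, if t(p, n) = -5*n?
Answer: -2359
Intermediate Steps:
(-2113 + t(40, -23)) - 361 = (-2113 - 5*(-23)) - 361 = (-2113 + 115) - 361 = -1998 - 361 = -2359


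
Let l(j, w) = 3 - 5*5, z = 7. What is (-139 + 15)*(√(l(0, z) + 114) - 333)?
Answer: 41292 - 248*√23 ≈ 40103.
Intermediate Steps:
l(j, w) = -22 (l(j, w) = 3 - 25 = -22)
(-139 + 15)*(√(l(0, z) + 114) - 333) = (-139 + 15)*(√(-22 + 114) - 333) = -124*(√92 - 333) = -124*(2*√23 - 333) = -124*(-333 + 2*√23) = 41292 - 248*√23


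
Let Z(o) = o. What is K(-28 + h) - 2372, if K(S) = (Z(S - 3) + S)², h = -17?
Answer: 6277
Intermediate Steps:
K(S) = (-3 + 2*S)² (K(S) = ((S - 3) + S)² = ((-3 + S) + S)² = (-3 + 2*S)²)
K(-28 + h) - 2372 = (-3 + 2*(-28 - 17))² - 2372 = (-3 + 2*(-45))² - 2372 = (-3 - 90)² - 2372 = (-93)² - 2372 = 8649 - 2372 = 6277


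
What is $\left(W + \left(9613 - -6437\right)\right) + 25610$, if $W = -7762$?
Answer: $33898$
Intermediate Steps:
$\left(W + \left(9613 - -6437\right)\right) + 25610 = \left(-7762 + \left(9613 - -6437\right)\right) + 25610 = \left(-7762 + \left(9613 + 6437\right)\right) + 25610 = \left(-7762 + 16050\right) + 25610 = 8288 + 25610 = 33898$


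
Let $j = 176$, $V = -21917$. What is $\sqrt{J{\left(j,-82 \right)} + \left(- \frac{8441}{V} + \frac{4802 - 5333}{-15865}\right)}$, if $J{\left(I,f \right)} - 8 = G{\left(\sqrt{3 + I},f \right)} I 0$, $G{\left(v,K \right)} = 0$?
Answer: $\frac{8 \sqrt{15903858868673790}}{347713205} \approx 2.9015$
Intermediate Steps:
$J{\left(I,f \right)} = 8$ ($J{\left(I,f \right)} = 8 + 0 I 0 = 8 + 0 \cdot 0 = 8 + 0 = 8$)
$\sqrt{J{\left(j,-82 \right)} + \left(- \frac{8441}{V} + \frac{4802 - 5333}{-15865}\right)} = \sqrt{8 + \left(- \frac{8441}{-21917} + \frac{4802 - 5333}{-15865}\right)} = \sqrt{8 - - \frac{145554392}{347713205}} = \sqrt{8 + \left(\frac{8441}{21917} + \frac{531}{15865}\right)} = \sqrt{8 + \frac{145554392}{347713205}} = \sqrt{\frac{2927260032}{347713205}} = \frac{8 \sqrt{15903858868673790}}{347713205}$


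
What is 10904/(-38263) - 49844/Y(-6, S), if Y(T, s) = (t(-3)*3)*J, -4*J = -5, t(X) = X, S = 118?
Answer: 7628233208/1721835 ≈ 4430.3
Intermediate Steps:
J = 5/4 (J = -¼*(-5) = 5/4 ≈ 1.2500)
Y(T, s) = -45/4 (Y(T, s) = -3*3*(5/4) = -9*5/4 = -45/4)
10904/(-38263) - 49844/Y(-6, S) = 10904/(-38263) - 49844/(-45/4) = 10904*(-1/38263) - 49844*(-4/45) = -10904/38263 + 199376/45 = 7628233208/1721835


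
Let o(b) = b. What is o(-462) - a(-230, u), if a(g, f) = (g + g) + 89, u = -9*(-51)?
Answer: -91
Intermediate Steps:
u = 459
a(g, f) = 89 + 2*g (a(g, f) = 2*g + 89 = 89 + 2*g)
o(-462) - a(-230, u) = -462 - (89 + 2*(-230)) = -462 - (89 - 460) = -462 - 1*(-371) = -462 + 371 = -91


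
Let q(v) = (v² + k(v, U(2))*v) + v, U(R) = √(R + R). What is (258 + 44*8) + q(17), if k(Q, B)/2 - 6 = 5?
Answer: 1290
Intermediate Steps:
U(R) = √2*√R (U(R) = √(2*R) = √2*√R)
k(Q, B) = 22 (k(Q, B) = 12 + 2*5 = 12 + 10 = 22)
q(v) = v² + 23*v (q(v) = (v² + 22*v) + v = v² + 23*v)
(258 + 44*8) + q(17) = (258 + 44*8) + 17*(23 + 17) = (258 + 352) + 17*40 = 610 + 680 = 1290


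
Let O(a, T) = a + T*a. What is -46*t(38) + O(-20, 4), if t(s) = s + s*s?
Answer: -68272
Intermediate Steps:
t(s) = s + s²
-46*t(38) + O(-20, 4) = -1748*(1 + 38) - 20*(1 + 4) = -1748*39 - 20*5 = -46*1482 - 100 = -68172 - 100 = -68272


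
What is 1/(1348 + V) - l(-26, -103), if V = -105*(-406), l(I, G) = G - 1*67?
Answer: 7476261/43978 ≈ 170.00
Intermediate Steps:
l(I, G) = -67 + G (l(I, G) = G - 67 = -67 + G)
V = 42630
1/(1348 + V) - l(-26, -103) = 1/(1348 + 42630) - (-67 - 103) = 1/43978 - 1*(-170) = 1/43978 + 170 = 7476261/43978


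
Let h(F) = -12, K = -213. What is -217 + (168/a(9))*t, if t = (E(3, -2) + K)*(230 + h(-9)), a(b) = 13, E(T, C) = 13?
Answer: -7327621/13 ≈ -5.6366e+5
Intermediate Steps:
t = -43600 (t = (13 - 213)*(230 - 12) = -200*218 = -43600)
-217 + (168/a(9))*t = -217 + (168/13)*(-43600) = -217 - 7324800/13 = -7327621/13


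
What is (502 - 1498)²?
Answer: 992016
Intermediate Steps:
(502 - 1498)² = (-996)² = 992016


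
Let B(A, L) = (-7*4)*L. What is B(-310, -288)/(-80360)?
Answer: -144/1435 ≈ -0.10035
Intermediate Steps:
B(A, L) = -28*L
B(-310, -288)/(-80360) = -28*(-288)/(-80360) = 8064*(-1/80360) = -144/1435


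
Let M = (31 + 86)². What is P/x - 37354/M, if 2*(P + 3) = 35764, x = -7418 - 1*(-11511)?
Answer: 91855709/56029077 ≈ 1.6394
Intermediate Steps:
x = 4093 (x = -7418 + 11511 = 4093)
M = 13689 (M = 117² = 13689)
P = 17879 (P = -3 + (½)*35764 = -3 + 17882 = 17879)
P/x - 37354/M = 17879/4093 - 37354/13689 = 91855709/56029077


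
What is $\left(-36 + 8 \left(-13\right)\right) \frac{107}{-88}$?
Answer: $\frac{3745}{22} \approx 170.23$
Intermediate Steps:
$\left(-36 + 8 \left(-13\right)\right) \frac{107}{-88} = \left(-36 - 104\right) 107 \left(- \frac{1}{88}\right) = \left(-140\right) \left(- \frac{107}{88}\right) = \frac{3745}{22}$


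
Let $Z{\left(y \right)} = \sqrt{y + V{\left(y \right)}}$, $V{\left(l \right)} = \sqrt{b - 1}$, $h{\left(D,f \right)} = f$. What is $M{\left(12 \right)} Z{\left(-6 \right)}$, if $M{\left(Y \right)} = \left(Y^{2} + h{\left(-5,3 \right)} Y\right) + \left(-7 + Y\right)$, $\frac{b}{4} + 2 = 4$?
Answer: $185 \sqrt{-6 + \sqrt{7}} \approx 338.82 i$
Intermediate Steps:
$b = 8$ ($b = -8 + 4 \cdot 4 = -8 + 16 = 8$)
$V{\left(l \right)} = \sqrt{7}$ ($V{\left(l \right)} = \sqrt{8 - 1} = \sqrt{7}$)
$Z{\left(y \right)} = \sqrt{y + \sqrt{7}}$
$M{\left(Y \right)} = -7 + Y^{2} + 4 Y$ ($M{\left(Y \right)} = \left(Y^{2} + 3 Y\right) + \left(-7 + Y\right) = -7 + Y^{2} + 4 Y$)
$M{\left(12 \right)} Z{\left(-6 \right)} = \left(-7 + 12^{2} + 4 \cdot 12\right) \sqrt{-6 + \sqrt{7}} = \left(-7 + 144 + 48\right) \sqrt{-6 + \sqrt{7}} = 185 \sqrt{-6 + \sqrt{7}}$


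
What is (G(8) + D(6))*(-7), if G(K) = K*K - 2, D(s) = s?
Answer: -476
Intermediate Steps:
G(K) = -2 + K**2 (G(K) = K**2 - 2 = -2 + K**2)
(G(8) + D(6))*(-7) = ((-2 + 8**2) + 6)*(-7) = ((-2 + 64) + 6)*(-7) = (62 + 6)*(-7) = 68*(-7) = -476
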